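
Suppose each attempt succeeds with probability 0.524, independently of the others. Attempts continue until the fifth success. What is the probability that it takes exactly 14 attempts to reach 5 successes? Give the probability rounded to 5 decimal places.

0.03543

Y = trial on which the fifth success occurs; negative binomial, r=5, p=0.524.
P(Y=14) = C(13,4) · p^5 · (1−p)^9
= 715 · 0.039505 · 0.0012545 = 0.0354344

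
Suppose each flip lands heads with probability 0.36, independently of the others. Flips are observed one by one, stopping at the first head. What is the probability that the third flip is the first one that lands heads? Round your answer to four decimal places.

0.1475

Geometric (trials to first success), p = 0.36.
P(Y = 3) = (1−p)^2 · p = 0.4096 · 0.36 = 0.147456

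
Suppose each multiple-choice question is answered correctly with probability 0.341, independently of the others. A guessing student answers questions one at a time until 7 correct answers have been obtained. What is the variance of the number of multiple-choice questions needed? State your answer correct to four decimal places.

39.6711

Y = total multiple-choice questions until the seventh success; negative binomial with r=7, p=0.341.
Var(Y) = r(1−p)/p² = 7·0.659 / 0.341² = 39.671141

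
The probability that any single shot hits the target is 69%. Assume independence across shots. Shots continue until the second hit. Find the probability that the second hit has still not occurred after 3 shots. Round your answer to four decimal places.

0.2287

Needing more than 3 shots ⇔ fewer than 2 successes in the first 3. With X ~ Binomial(3, 0.69), P(Y > 3) = P(X ≤ 1).
  k=0: C(3,0)·0.69^0·0.31^3 = 0.029791
  k=1: C(3,1)·0.69^1·0.31^2 = 0.198927
P(X ≤ 1) = 0.228718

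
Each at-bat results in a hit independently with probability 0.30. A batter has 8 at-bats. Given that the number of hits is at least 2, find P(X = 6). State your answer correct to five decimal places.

0.01343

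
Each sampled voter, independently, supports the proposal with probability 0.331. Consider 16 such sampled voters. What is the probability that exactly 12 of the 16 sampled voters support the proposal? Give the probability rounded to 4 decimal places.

0.0006

X ~ Binomial(n=16, p=0.331).
P(X=12) = C(16,12) · p^12 · (1−p)^4
= 1820 · 1.7296e-06 · 0.20031 = 0.000631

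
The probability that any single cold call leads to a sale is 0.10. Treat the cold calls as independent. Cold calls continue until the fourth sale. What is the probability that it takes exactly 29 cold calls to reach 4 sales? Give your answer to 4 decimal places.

Y = trial on which the fourth success occurs; negative binomial, r=4, p=0.10.
P(Y=29) = C(28,3) · p^4 · (1−p)^25
= 3276 · 0.0001 · 0.07179 = 0.023518

0.0235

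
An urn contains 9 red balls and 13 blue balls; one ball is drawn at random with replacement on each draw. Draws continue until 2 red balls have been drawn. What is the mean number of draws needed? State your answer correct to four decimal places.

4.8889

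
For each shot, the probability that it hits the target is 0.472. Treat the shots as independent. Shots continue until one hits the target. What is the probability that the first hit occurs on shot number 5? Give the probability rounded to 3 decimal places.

Geometric (trials to first success), p = 0.472.
P(Y = 5) = (1−p)^4 · p = 0.077721 · 0.472 = 0.03668

0.037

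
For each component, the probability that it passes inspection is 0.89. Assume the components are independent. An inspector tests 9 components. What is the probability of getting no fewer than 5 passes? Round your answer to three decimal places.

X ~ Binomial(9, 0.89); P(X ≥ 5) = Σ C(9,k) p^k (1−p)^(9−k) over k:
  k=5: C(9,5)·0.89^5·0.11^4 = 0.01030
  k=6: C(9,6)·0.89^6·0.11^3 = 0.05556
  k=7: C(9,7)·0.89^7·0.11^2 = 0.19267
  k=8: C(9,8)·0.89^8·0.11^1 = 0.38972
  k=9: C(9,9)·0.89^9·0.11^0 = 0.35036
Total = 0.99862

0.999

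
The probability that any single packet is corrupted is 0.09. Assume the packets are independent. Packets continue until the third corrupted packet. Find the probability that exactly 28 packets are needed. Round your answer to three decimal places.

0.024

Y = trial on which the third success occurs; negative binomial, r=3, p=0.09.
P(Y=28) = C(27,2) · p^3 · (1−p)^25
= 351 · 0.000729 · 0.094631 = 0.02421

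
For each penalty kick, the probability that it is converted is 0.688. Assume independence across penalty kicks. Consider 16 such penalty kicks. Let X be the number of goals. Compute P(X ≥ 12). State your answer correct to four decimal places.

X ~ Binomial(16, 0.688); P(X ≥ 12) = Σ C(16,k) p^k (1−p)^(16−k) over k:
  k=12: C(16,12)·0.688^12·0.312^4 = 0.193977
  k=13: C(16,13)·0.688^13·0.312^3 = 0.131614
  k=14: C(16,14)·0.688^14·0.312^2 = 0.062191
  k=15: C(16,15)·0.688^15·0.312^1 = 0.018285
  k=16: C(16,16)·0.688^16·0.312^0 = 0.002520
Total = 0.408588

0.4086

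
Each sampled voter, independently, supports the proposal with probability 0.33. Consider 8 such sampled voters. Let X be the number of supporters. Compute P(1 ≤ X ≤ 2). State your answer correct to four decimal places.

X ~ Binomial(8, 0.33); P(1 ≤ X ≤ 2) = Σ C(8,k) p^k (1−p)^(8−k) over k:
  k=1: C(8,1)·0.33^1·0.67^7 = 0.160003
  k=2: C(8,2)·0.33^2·0.67^6 = 0.275826
Total = 0.435828

0.4358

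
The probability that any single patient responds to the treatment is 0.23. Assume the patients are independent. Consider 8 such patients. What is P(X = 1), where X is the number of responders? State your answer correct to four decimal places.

0.2953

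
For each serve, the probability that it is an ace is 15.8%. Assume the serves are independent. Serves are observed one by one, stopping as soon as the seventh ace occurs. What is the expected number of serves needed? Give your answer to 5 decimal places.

Y = total serves until the seventh success; negative binomial with r=7, p=0.158.
E[Y] = r / p = 7 / 0.158 = 44.3037975

44.30380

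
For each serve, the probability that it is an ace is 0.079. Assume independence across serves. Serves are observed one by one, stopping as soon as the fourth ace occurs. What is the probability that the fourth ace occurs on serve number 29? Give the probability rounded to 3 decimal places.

Y = trial on which the fourth success occurs; negative binomial, r=4, p=0.079.
P(Y=29) = C(28,3) · p^4 · (1−p)^25
= 3276 · 3.895e-05 · 0.12779 = 0.01631

0.016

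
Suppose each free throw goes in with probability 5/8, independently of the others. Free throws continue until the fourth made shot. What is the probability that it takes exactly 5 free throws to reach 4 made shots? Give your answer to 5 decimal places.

0.22888

Y = trial on which the fourth success occurs; negative binomial, r=4, p=0.625.
P(Y=5) = C(4,3) · p^4 · (1−p)^1
= 4 · 0.15259 · 0.375 = 0.2288818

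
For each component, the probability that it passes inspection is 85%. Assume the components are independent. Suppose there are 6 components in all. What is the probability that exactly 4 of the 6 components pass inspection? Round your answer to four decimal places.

X ~ Binomial(n=6, p=0.85).
P(X=4) = C(6,4) · p^4 · (1−p)^2
= 15 · 0.52201 · 0.0225 = 0.176177

0.1762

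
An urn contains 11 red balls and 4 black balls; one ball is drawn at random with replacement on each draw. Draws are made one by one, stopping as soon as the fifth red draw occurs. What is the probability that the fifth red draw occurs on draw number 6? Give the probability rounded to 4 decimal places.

0.2828

Y = trial on which the fifth success occurs; negative binomial, r=5, p=0.733333.
P(Y=6) = C(5,4) · p^5 · (1−p)^1
= 5 · 0.21208 · 0.26667 = 0.282778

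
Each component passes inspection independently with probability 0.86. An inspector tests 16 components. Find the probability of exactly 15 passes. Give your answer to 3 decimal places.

X ~ Binomial(n=16, p=0.86).
P(X=15) = C(16,15) · p^15 · (1−p)^1
= 16 · 0.10411 · 0.14 = 0.23320

0.233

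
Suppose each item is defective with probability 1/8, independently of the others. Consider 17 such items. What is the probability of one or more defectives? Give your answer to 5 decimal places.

P(at least one) = 1 − P(none) = 1 − (1 − 0.125)^17
= 1 − 0.1033087 = 0.8966913

0.89669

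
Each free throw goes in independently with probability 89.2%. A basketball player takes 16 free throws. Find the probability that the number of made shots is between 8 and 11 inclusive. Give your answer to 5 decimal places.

0.02311

X ~ Binomial(16, 0.892); P(8 ≤ X ≤ 11) = Σ C(16,k) p^k (1−p)^(16−k) over k:
  k=8: C(16,8)·0.892^8·0.108^8 = 0.0000955
  k=9: C(16,9)·0.892^9·0.108^7 = 0.0007009
  k=10: C(16,10)·0.892^10·0.108^6 = 0.0040524
  k=11: C(16,11)·0.892^11·0.108^5 = 0.0182564
Total = 0.0231052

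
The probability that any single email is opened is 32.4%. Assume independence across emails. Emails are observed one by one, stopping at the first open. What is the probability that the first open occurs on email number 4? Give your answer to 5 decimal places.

0.10009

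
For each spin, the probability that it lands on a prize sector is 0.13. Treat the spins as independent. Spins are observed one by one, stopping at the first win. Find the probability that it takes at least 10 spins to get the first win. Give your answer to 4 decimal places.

0.2855

Y = number of spins to the first success; geometric, p = 0.13.
P(Y > 9) = P(first 9 all fail) = (1−p)^9 = 0.285544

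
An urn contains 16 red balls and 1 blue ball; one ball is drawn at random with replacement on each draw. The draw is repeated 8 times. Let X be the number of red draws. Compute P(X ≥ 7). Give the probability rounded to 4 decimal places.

0.9235

X ~ Binomial(8, 0.941176); P(X ≥ 7) = Σ C(8,k) p^k (1−p)^(8−k) over k:
  k=7: C(8,7)·0.941176^7·0.058824^1 = 0.307850
  k=8: C(8,8)·0.941176^8·0.058824^0 = 0.615699
Total = 0.923549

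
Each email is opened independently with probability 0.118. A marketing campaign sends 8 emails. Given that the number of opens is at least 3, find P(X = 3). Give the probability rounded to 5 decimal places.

0.84290

X ~ Binomial(8, 0.118). Want P(X=3 | X≥3) = P(X=3) / P(X≥3).
P(X=3) = C(8,3)·0.118^3·0.882^5 = 0.0491108
P(X≥3) = 1 − 0.3662256 − 0.3919693 − 0.1835412 = 0.0582639
Ratio = 0.0491108 / 0.0582639 = 0.8429029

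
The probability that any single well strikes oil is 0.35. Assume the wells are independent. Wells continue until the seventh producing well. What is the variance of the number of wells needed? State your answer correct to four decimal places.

37.1429

Y = total wells until the seventh success; negative binomial with r=7, p=0.35.
Var(Y) = r(1−p)/p² = 7·0.65 / 0.35² = 37.142857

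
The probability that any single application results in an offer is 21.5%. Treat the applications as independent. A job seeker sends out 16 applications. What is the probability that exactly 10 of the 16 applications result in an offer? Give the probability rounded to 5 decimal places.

0.00040

X ~ Binomial(n=16, p=0.215).
P(X=10) = C(16,10) · p^10 · (1−p)^6
= 8008 · 2.1105e-07 · 0.234 = 0.0003955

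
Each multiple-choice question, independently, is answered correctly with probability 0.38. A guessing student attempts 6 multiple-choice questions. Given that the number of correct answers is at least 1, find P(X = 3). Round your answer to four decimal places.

X ~ Binomial(6, 0.38). Want P(X=3 | X≥1) = P(X=3) / P(X≥1).
P(X=3) = C(6,3)·0.38^3·0.62^3 = 0.261551
P(X≥1) = 1 − 0.056800 = 0.943200
Ratio = 0.261551 / 0.943200 = 0.277301

0.2773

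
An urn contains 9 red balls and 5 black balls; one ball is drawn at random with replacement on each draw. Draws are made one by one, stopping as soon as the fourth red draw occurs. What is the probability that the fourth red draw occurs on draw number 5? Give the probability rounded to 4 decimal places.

0.2440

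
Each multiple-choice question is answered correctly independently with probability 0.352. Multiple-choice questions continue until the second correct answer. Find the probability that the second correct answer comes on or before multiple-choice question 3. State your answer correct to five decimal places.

Finishing within 3 multiple-choice questions ⇔ at least 2 successes in the first 3. With X ~ Binomial(3, 0.352), P(Y ≤ 3) = 1 − P(X ≤ 1).
  k=0: C(3,0)·0.352^0·0.648^3 = 0.2720978
  k=1: C(3,1)·0.352^1·0.648^2 = 0.4434186
1 − 0.7155164 = 0.2844836

0.28448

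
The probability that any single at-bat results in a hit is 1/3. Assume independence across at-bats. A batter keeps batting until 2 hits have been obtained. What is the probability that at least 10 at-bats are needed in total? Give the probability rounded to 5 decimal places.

0.14307

Needing more than 9 at-bats ⇔ fewer than 2 successes in the first 9. With X ~ Binomial(9, 0.333333), P(Y > 9) = P(X ≤ 1).
  k=0: C(9,0)·0.333333^0·0.666667^9 = 0.0260123
  k=1: C(9,1)·0.333333^1·0.666667^8 = 0.1170553
P(X ≤ 1) = 0.1430676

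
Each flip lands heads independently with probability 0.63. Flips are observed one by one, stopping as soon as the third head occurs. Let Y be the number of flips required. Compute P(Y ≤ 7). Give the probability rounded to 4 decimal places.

Finishing within 7 flips ⇔ at least 3 successes in the first 7. With X ~ Binomial(7, 0.63), P(Y ≤ 7) = 1 − P(X ≤ 2).
  k=0: C(7,0)·0.63^0·0.37^7 = 0.000949
  k=1: C(7,1)·0.63^1·0.37^6 = 0.011315
  k=2: C(7,2)·0.63^2·0.37^5 = 0.057797
1 − 0.070062 = 0.929938

0.9299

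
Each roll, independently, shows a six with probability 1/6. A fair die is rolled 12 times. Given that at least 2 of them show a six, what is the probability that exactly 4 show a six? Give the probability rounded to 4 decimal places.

0.1436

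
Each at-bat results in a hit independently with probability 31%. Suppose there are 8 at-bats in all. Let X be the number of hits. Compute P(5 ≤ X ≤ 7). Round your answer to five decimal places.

0.06602

X ~ Binomial(8, 0.31); P(5 ≤ X ≤ 7) = Σ C(8,k) p^k (1−p)^(8−k) over k:
  k=5: C(8,5)·0.31^5·0.69^3 = 0.0526676
  k=6: C(8,6)·0.31^6·0.69^2 = 0.0118311
  k=7: C(8,7)·0.31^7·0.69^1 = 0.0015187
Total = 0.0660175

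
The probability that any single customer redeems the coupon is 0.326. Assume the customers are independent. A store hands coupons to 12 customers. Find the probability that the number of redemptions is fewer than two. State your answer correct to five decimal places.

0.05980

X ~ Binomial(12, 0.326); P(X ≤ 1) = Σ C(12,k) p^k (1−p)^(12−k) over k:
  k=0: C(12,0)·0.326^0·0.674^12 = 0.0087886
  k=1: C(12,1)·0.326^1·0.674^11 = 0.0510103
Total = 0.0597989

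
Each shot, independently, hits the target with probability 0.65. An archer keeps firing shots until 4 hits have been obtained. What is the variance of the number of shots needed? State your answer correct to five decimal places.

Y = total shots until the fourth success; negative binomial with r=4, p=0.65.
Var(Y) = r(1−p)/p² = 4·0.35 / 0.65² = 3.3136095

3.31361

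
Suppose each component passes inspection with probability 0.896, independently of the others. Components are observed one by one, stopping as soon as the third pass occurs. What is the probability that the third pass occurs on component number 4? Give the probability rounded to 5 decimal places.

Y = trial on which the third success occurs; negative binomial, r=3, p=0.896.
P(Y=4) = C(3,2) · p^3 · (1−p)^1
= 3 · 0.71932 · 0.104 = 0.2244288

0.22443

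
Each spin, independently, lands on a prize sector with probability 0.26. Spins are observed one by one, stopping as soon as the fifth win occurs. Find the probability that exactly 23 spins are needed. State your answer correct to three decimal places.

0.038

Y = trial on which the fifth success occurs; negative binomial, r=5, p=0.26.
P(Y=23) = C(22,4) · p^5 · (1−p)^18
= 7315 · 0.0011881 · 0.0044276 = 0.03848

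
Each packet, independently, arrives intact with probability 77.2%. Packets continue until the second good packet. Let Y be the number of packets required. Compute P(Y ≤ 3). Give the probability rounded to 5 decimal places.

0.86775

Finishing within 3 packets ⇔ at least 2 successes in the first 3. With X ~ Binomial(3, 0.772), P(Y ≤ 3) = 1 − P(X ≤ 1).
  k=0: C(3,0)·0.772^0·0.228^3 = 0.0118524
  k=1: C(3,1)·0.772^1·0.228^2 = 0.1203949
1 − 0.1322473 = 0.8677527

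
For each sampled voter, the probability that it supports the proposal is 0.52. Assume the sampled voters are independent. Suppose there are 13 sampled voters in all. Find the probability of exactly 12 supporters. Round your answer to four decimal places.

0.0024

X ~ Binomial(n=13, p=0.52).
P(X=12) = C(13,12) · p^12 · (1−p)^1
= 13 · 0.00039088 · 0.48 = 0.002439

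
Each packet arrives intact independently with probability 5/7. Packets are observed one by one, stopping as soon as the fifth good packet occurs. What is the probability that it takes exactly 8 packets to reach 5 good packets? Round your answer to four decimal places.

Y = trial on which the fifth success occurs; negative binomial, r=5, p=0.714286.
P(Y=8) = C(7,4) · p^5 · (1−p)^3
= 35 · 0.18593 · 0.023324 = 0.151783

0.1518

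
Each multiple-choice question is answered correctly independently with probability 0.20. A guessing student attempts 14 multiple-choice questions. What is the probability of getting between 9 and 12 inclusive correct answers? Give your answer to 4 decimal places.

0.0004

X ~ Binomial(14, 0.20); P(9 ≤ X ≤ 12) = Σ C(14,k) p^k (1−p)^(14−k) over k:
  k=9: C(14,9)·0.20^9·0.80^5 = 0.000336
  k=10: C(14,10)·0.20^10·0.80^4 = 0.000042
  k=11: C(14,11)·0.20^11·0.80^3 = 0.000004
  k=12: C(14,12)·0.20^12·0.80^2 = 0.000000
Total = 0.000382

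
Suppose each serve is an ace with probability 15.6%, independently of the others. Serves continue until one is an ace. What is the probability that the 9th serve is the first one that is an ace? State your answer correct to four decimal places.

0.0402

Geometric (trials to first success), p = 0.156.
P(Y = 9) = (1−p)^8 · p = 0.25748 · 0.156 = 0.040167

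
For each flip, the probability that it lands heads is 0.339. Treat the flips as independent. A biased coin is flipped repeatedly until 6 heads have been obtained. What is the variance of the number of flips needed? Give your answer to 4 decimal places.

Y = total flips until the sixth success; negative binomial with r=6, p=0.339.
Var(Y) = r(1−p)/p² = 6·0.661 / 0.339² = 34.510664

34.5107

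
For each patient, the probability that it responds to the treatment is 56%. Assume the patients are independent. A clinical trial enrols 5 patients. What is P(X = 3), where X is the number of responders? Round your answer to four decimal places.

X ~ Binomial(n=5, p=0.56).
P(X=3) = C(5,3) · p^3 · (1−p)^2
= 10 · 0.17562 · 0.1936 = 0.339993

0.3400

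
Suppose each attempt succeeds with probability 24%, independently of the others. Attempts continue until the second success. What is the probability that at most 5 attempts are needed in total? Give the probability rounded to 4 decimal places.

Finishing within 5 attempts ⇔ at least 2 successes in the first 5. With X ~ Binomial(5, 0.24), P(Y ≤ 5) = 1 − P(X ≤ 1).
  k=0: C(5,0)·0.24^0·0.76^5 = 0.253553
  k=1: C(5,1)·0.24^1·0.76^4 = 0.400346
1 − 0.653899 = 0.346101

0.3461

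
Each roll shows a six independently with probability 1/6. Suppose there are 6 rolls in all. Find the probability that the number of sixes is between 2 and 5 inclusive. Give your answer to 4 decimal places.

0.2632

X ~ Binomial(6, 0.166667); P(2 ≤ X ≤ 5) = Σ C(6,k) p^k (1−p)^(6−k) over k:
  k=2: C(6,2)·0.166667^2·0.833333^4 = 0.200939
  k=3: C(6,3)·0.166667^3·0.833333^3 = 0.053584
  k=4: C(6,4)·0.166667^4·0.833333^2 = 0.008038
  k=5: C(6,5)·0.166667^5·0.833333^1 = 0.000643
Total = 0.263203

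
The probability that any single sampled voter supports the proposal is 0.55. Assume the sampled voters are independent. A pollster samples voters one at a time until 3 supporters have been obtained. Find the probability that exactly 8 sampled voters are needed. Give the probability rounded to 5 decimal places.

Y = trial on which the third success occurs; negative binomial, r=3, p=0.55.
P(Y=8) = C(7,2) · p^3 · (1−p)^5
= 21 · 0.16637 · 0.018453 = 0.0644718

0.06447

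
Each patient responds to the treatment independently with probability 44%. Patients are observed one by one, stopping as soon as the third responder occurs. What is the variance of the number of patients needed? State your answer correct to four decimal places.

8.6777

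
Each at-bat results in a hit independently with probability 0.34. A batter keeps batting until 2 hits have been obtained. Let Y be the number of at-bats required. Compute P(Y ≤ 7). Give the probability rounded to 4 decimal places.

Finishing within 7 at-bats ⇔ at least 2 successes in the first 7. With X ~ Binomial(7, 0.34), P(Y ≤ 7) = 1 − P(X ≤ 1).
  k=0: C(7,0)·0.34^0·0.66^7 = 0.054552
  k=1: C(7,1)·0.34^1·0.66^6 = 0.196716
1 − 0.251268 = 0.748732

0.7487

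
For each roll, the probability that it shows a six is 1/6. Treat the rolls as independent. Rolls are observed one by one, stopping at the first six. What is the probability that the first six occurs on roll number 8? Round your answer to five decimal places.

0.04651

Geometric (trials to first success), p = 0.166667.
P(Y = 8) = (1−p)^7 · p = 0.27908 · 0.166667 = 0.0465136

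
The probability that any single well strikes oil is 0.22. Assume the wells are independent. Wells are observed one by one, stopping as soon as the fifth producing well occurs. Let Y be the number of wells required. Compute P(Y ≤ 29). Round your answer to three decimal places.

0.797

Finishing within 29 wells ⇔ at least 5 successes in the first 29. With X ~ Binomial(29, 0.22), P(Y ≤ 29) = 1 − P(X ≤ 4).
  k=0: C(29,0)·0.22^0·0.78^29 = 0.00074
  k=1: C(29,1)·0.22^1·0.78^28 = 0.00607
  k=2: C(29,2)·0.22^2·0.78^27 = 0.02398
  k=3: C(29,3)·0.22^3·0.78^26 = 0.06088
  k=4: C(29,4)·0.22^4·0.78^25 = 0.11162
1 − 0.20330 = 0.79670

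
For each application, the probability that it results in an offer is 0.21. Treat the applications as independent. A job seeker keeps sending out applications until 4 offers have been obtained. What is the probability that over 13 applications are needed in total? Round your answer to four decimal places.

Needing more than 13 applications ⇔ fewer than 4 successes in the first 13. With X ~ Binomial(13, 0.21), P(Y > 13) = P(X ≤ 3).
  k=0: C(13,0)·0.21^0·0.79^13 = 0.046682
  k=1: C(13,1)·0.21^1·0.79^12 = 0.161320
  k=2: C(13,2)·0.21^2·0.79^11 = 0.257295
  k=3: C(13,3)·0.21^3·0.79^10 = 0.250781
P(X ≤ 3) = 0.716078

0.7161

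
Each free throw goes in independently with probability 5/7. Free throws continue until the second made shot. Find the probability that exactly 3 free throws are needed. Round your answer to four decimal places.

0.2915

Y = trial on which the second success occurs; negative binomial, r=2, p=0.714286.
P(Y=3) = C(2,1) · p^2 · (1−p)^1
= 2 · 0.5102 · 0.28571 = 0.291545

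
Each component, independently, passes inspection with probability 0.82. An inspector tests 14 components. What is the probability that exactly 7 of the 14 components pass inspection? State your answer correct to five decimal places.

X ~ Binomial(n=14, p=0.82).
P(X=7) = C(14,7) · p^7 · (1−p)^7
= 3432 · 0.24929 · 6.1222e-06 = 0.0052378

0.00524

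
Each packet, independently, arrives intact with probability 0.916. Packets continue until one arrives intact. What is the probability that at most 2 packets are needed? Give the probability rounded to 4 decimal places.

Y = number of packets to the first success; geometric, p = 0.916.
P(Y ≤ 2) = 1 − (1−p)^2 = 1 − 0.007056 = 0.992944

0.9929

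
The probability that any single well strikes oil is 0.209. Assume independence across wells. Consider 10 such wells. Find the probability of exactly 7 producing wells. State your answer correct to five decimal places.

X ~ Binomial(n=10, p=0.209).
P(X=7) = C(10,7) · p^7 · (1−p)^3
= 120 · 1.7419e-05 · 0.49491 = 0.0010345

0.00103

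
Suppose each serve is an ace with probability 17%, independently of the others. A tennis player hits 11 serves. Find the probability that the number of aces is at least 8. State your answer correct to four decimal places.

X ~ Binomial(11, 0.17); P(X ≥ 8) = Σ C(11,k) p^k (1−p)^(11−k) over k:
  k=8: C(11,8)·0.17^8·0.83^3 = 0.000066
  k=9: C(11,9)·0.17^9·0.83^2 = 0.000004
  k=10: C(11,10)·0.17^10·0.83^1 = 0.000000
  k=11: C(11,11)·0.17^11·0.83^0 = 0.000000
Total = 0.000070

0.0001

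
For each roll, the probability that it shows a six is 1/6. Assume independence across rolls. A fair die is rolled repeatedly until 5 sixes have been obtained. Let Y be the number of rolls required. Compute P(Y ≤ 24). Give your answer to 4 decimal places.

Finishing within 24 rolls ⇔ at least 5 successes in the first 24. With X ~ Binomial(24, 0.166667), P(Y ≤ 24) = 1 − P(X ≤ 4).
  k=0: C(24,0)·0.166667^0·0.833333^24 = 0.012579
  k=1: C(24,1)·0.166667^1·0.833333^23 = 0.060380
  k=2: C(24,2)·0.166667^2·0.833333^22 = 0.138873
  k=3: C(24,3)·0.166667^3·0.833333^21 = 0.203681
  k=4: C(24,4)·0.166667^4·0.833333^20 = 0.213865
1 − 0.629378 = 0.370622

0.3706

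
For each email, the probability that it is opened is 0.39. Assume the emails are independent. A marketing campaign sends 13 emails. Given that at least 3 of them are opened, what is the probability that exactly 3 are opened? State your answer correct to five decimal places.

X ~ Binomial(13, 0.39). Want P(X=3 | X≥3) = P(X=3) / P(X≥3).
P(X=3) = C(13,3)·0.39^3·0.61^10 = 0.1210203
P(X≥3) = 1 − 0.0016192 − 0.0134575 − 0.0516240 = 0.9332993
Ratio = 0.1210203 / 0.9332993 = 0.1296693

0.12967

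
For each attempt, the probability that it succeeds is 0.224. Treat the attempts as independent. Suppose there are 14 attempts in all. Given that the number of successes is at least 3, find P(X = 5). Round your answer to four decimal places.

0.1807

X ~ Binomial(14, 0.224). Want P(X=5 | X≥3) = P(X=5) / P(X≥3).
P(X=5) = C(14,5)·0.224^5·0.776^9 = 0.115202
P(X≥3) = 1 − 0.028712 − 0.116032 − 0.217710 = 0.637546
Ratio = 0.115202 / 0.637546 = 0.180696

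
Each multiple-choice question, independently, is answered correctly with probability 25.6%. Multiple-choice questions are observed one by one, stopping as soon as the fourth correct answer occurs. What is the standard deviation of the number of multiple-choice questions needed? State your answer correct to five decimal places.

Y = total multiple-choice questions until the fourth success; negative binomial with r=4, p=0.256.
SD(Y) = √[r(1−p)/p²] = √(45.4101562) = 6.7387058

6.73871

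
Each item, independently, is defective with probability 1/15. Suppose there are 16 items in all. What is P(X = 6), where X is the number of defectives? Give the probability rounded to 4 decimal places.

0.0004

X ~ Binomial(n=16, p=0.066667).
P(X=6) = C(16,6) · p^6 · (1−p)^10
= 8008 · 8.7791e-08 · 0.50161 = 0.000353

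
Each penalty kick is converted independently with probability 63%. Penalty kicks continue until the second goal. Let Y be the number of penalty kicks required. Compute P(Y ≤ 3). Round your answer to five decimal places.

0.69061

Finishing within 3 penalty kicks ⇔ at least 2 successes in the first 3. With X ~ Binomial(3, 0.63), P(Y ≤ 3) = 1 − P(X ≤ 1).
  k=0: C(3,0)·0.63^0·0.37^3 = 0.0506530
  k=1: C(3,1)·0.63^1·0.37^2 = 0.2587410
1 − 0.3093940 = 0.6906060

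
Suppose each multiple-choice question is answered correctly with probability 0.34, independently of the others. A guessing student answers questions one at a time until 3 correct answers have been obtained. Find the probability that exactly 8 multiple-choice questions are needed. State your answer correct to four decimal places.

0.1034

Y = trial on which the third success occurs; negative binomial, r=3, p=0.34.
P(Y=8) = C(7,2) · p^3 · (1−p)^5
= 21 · 0.039304 · 0.12523 = 0.103366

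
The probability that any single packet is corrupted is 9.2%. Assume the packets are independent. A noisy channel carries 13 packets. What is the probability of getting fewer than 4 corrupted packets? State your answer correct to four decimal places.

X ~ Binomial(13, 0.092); P(X ≤ 3) = Σ C(13,k) p^k (1−p)^(13−k) over k:
  k=0: C(13,0)·0.092^0·0.908^13 = 0.285178
  k=1: C(13,1)·0.092^1·0.908^12 = 0.375631
  k=2: C(13,2)·0.092^2·0.908^11 = 0.228357
  k=3: C(13,3)·0.092^3·0.908^10 = 0.084838
Total = 0.974004

0.9740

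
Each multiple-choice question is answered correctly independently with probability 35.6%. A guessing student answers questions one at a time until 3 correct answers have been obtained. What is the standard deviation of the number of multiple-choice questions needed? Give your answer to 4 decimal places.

3.9044

Y = total multiple-choice questions until the third success; negative binomial with r=3, p=0.356.
SD(Y) = √[r(1−p)/p²] = √(15.244287) = 3.904393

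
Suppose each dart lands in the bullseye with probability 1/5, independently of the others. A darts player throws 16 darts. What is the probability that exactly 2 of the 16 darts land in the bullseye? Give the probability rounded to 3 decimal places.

X ~ Binomial(n=16, p=0.20).
P(X=2) = C(16,2) · p^2 · (1−p)^14
= 120 · 0.04 · 0.04398 = 0.21111

0.211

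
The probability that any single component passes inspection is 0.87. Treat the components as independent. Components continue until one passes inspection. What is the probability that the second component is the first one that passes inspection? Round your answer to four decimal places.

0.1131

Geometric (trials to first success), p = 0.87.
P(Y = 2) = (1−p)^1 · p = 0.13 · 0.87 = 0.113100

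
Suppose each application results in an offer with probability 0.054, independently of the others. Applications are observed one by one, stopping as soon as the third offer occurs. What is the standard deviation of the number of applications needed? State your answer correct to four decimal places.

Y = total applications until the third success; negative binomial with r=3, p=0.054.
SD(Y) = √[r(1−p)/p²] = √(973.251029) = 31.196971

31.1970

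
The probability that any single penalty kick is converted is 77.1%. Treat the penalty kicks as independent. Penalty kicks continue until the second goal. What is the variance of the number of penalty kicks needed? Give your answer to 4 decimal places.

Y = total penalty kicks until the second success; negative binomial with r=2, p=0.771.
Var(Y) = r(1−p)/p² = 2·0.229 / 0.771² = 0.770472

0.7705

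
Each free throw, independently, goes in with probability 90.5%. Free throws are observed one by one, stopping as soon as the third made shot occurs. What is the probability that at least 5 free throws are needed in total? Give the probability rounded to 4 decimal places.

Needing more than 4 free throws ⇔ fewer than 3 successes in the first 4. With X ~ Binomial(4, 0.905), P(Y > 4) = P(X ≤ 2).
  k=0: C(4,0)·0.905^0·0.095^4 = 0.000081
  k=1: C(4,1)·0.905^1·0.095^3 = 0.003104
  k=2: C(4,2)·0.905^2·0.095^2 = 0.044350
P(X ≤ 2) = 0.047535

0.0475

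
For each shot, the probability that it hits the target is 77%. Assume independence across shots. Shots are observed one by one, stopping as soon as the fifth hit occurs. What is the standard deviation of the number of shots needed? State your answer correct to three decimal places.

1.393

Y = total shots until the fifth success; negative binomial with r=5, p=0.77.
SD(Y) = √[r(1−p)/p²] = √(1.93962) = 1.39270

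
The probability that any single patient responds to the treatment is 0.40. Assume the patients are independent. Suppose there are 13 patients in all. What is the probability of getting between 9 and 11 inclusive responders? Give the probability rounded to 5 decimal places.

0.03195

X ~ Binomial(13, 0.40); P(9 ≤ X ≤ 11) = Σ C(13,k) p^k (1−p)^(13−k) over k:
  k=9: C(13,9)·0.40^9·0.60^4 = 0.0242913
  k=10: C(13,10)·0.40^10·0.60^3 = 0.0064777
  k=11: C(13,11)·0.40^11·0.60^2 = 0.0011778
Total = 0.0319468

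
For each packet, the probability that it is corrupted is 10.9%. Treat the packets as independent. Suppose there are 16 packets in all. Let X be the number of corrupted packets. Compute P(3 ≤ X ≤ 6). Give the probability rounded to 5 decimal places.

0.24920

X ~ Binomial(16, 0.109); P(3 ≤ X ≤ 6) = Σ C(16,k) p^k (1−p)^(16−k) over k:
  k=3: C(16,3)·0.109^3·0.891^13 = 0.1617624
  k=4: C(16,4)·0.109^4·0.891^12 = 0.0643146
  k=5: C(16,5)·0.109^5·0.891^11 = 0.0188830
  k=6: C(16,6)·0.109^6·0.891^10 = 0.0042351
Total = 0.2491951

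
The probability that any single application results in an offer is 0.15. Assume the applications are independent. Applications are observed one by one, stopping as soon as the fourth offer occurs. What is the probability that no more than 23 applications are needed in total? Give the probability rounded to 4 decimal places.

Finishing within 23 applications ⇔ at least 4 successes in the first 23. With X ~ Binomial(23, 0.15), P(Y ≤ 23) = 1 − P(X ≤ 3).
  k=0: C(23,0)·0.15^0·0.85^23 = 0.023803
  k=1: C(23,1)·0.15^1·0.85^22 = 0.096613
  k=2: C(23,2)·0.15^2·0.85^21 = 0.187543
  k=3: C(23,3)·0.15^3·0.85^20 = 0.231671
1 − 0.539630 = 0.460370

0.4604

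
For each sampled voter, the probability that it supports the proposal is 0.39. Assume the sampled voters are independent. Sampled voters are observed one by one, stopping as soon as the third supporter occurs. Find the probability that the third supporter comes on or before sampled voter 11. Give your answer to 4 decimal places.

Finishing within 11 sampled voters ⇔ at least 3 successes in the first 11. With X ~ Binomial(11, 0.39), P(Y ≤ 11) = 1 − P(X ≤ 2).
  k=0: C(11,0)·0.39^0·0.61^11 = 0.004351
  k=1: C(11,1)·0.39^1·0.61^10 = 0.030602
  k=2: C(11,2)·0.39^2·0.61^9 = 0.097827
1 − 0.132781 = 0.867219

0.8672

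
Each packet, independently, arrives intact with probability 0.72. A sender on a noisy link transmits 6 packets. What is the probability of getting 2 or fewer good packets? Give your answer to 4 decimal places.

0.0557

X ~ Binomial(6, 0.72); P(X ≤ 2) = Σ C(6,k) p^k (1−p)^(6−k) over k:
  k=0: C(6,0)·0.72^0·0.28^6 = 0.000482
  k=1: C(6,1)·0.72^1·0.28^5 = 0.007435
  k=2: C(6,2)·0.72^2·0.28^4 = 0.047796
Total = 0.055712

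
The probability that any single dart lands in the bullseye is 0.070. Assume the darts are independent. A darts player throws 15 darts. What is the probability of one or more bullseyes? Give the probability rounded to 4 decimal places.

0.6633

P(at least one) = 1 − P(none) = 1 − (1 − 0.07)^15
= 1 − 0.336701 = 0.663299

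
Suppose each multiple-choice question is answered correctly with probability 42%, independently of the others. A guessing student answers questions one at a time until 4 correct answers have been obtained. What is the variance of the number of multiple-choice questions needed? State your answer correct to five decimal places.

Y = total multiple-choice questions until the fourth success; negative binomial with r=4, p=0.42.
Var(Y) = r(1−p)/p² = 4·0.58 / 0.42² = 13.1519274

13.15193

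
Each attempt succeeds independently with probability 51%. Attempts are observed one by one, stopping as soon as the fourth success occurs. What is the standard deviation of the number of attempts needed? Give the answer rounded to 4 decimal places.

2.7451

Y = total attempts until the fourth success; negative binomial with r=4, p=0.51.
SD(Y) = √[r(1−p)/p²] = √(7.535563) = 2.745098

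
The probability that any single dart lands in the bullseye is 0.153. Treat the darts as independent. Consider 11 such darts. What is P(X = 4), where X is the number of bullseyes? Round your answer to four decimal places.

X ~ Binomial(n=11, p=0.153).
P(X=4) = C(11,4) · p^4 · (1−p)^7
= 330 · 0.00054798 · 0.31274 = 0.056554

0.0566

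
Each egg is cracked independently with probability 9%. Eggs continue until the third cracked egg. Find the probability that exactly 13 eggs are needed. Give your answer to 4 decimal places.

0.0187

Y = trial on which the third success occurs; negative binomial, r=3, p=0.09.
P(Y=13) = C(12,2) · p^3 · (1−p)^10
= 66 · 0.000729 · 0.38942 = 0.018736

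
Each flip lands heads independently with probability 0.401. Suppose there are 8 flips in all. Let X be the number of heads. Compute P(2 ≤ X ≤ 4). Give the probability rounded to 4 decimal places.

X ~ Binomial(8, 0.401); P(2 ≤ X ≤ 4) = Σ C(8,k) p^k (1−p)^(8−k) over k:
  k=2: C(8,2)·0.401^2·0.599^6 = 0.207973
  k=3: C(8,3)·0.401^3·0.599^5 = 0.278455
  k=4: C(8,4)·0.401^4·0.599^4 = 0.233014
Total = 0.719443

0.7194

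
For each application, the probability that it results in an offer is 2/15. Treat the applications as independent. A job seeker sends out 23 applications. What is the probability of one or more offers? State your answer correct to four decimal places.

0.9628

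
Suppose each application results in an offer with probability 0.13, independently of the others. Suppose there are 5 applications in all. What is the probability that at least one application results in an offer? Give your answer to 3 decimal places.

0.502

P(at least one) = 1 − P(none) = 1 − (1 − 0.13)^5
= 1 − 0.49842 = 0.50158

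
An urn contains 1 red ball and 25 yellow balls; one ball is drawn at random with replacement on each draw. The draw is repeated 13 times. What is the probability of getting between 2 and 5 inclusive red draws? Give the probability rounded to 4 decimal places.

X ~ Binomial(13, 0.038462); P(2 ≤ X ≤ 5) = Σ C(13,k) p^k (1−p)^(13−k) over k:
  k=2: C(13,2)·0.038462^2·0.961538^11 = 0.074952
  k=3: C(13,3)·0.038462^3·0.961538^10 = 0.010993
  k=4: C(13,4)·0.038462^4·0.961538^9 = 0.001099
  k=5: C(13,5)·0.038462^5·0.961538^8 = 0.000079
Total = 0.087123

0.0871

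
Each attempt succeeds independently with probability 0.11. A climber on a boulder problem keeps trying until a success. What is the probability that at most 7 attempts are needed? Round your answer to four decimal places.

0.5577

Y = number of attempts to the first success; geometric, p = 0.11.
P(Y ≤ 7) = 1 − (1−p)^7 = 1 − 0.442313 = 0.557687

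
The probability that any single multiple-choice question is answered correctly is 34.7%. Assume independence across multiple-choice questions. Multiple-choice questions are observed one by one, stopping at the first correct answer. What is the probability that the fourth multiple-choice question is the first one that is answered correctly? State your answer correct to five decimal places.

0.09662

Geometric (trials to first success), p = 0.347.
P(Y = 4) = (1−p)^3 · p = 0.27845 · 0.347 = 0.0966204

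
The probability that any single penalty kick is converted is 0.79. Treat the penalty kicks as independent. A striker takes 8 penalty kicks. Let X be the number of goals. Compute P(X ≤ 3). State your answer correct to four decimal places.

X ~ Binomial(8, 0.79); P(X ≤ 3) = Σ C(8,k) p^k (1−p)^(8−k) over k:
  k=0: C(8,0)·0.79^0·0.21^8 = 0.000004
  k=1: C(8,1)·0.79^1·0.21^7 = 0.000114
  k=2: C(8,2)·0.79^2·0.21^6 = 0.001499
  k=3: C(8,3)·0.79^3·0.21^5 = 0.011276
Total = 0.012893

0.0129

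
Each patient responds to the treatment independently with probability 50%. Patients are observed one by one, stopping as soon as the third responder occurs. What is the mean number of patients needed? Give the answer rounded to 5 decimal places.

Y = total patients until the third success; negative binomial with r=3, p=0.50.
E[Y] = r / p = 3 / 0.50 = 6.0000000

6.00000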